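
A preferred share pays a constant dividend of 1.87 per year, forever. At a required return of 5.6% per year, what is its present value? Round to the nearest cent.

33.39

Level perpetuity: PV = C / r = 1.87 / 0.056 = 33.39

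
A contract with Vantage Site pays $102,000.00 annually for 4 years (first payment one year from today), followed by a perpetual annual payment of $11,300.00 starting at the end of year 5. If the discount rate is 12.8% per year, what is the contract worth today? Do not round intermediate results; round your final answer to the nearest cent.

$359190.75

PV of 4-year annuity: $102,000.00 × [1 − (1+0.128)^−4] / 0.128 = 304661.17977
Perpetuity value at year 4: $11,300.00 / 0.128 = 88281.25000
PV of perpetuity: 88281.25000 / (1+0.128)^4 = 54529.57028
Total PV = 304661.17977 + 54529.57028 = 359190.75005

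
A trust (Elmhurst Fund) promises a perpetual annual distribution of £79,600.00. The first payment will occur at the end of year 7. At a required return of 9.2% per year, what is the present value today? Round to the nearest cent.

£510257.52

Value at end of year 6: C / r = £79,600.00 / 0.092 = £865,217.3913
Discount to today: PV = £865,217.3913 / (1 + 0.092)^6 = £865,217.3913 / 1.695649 = £510,257.52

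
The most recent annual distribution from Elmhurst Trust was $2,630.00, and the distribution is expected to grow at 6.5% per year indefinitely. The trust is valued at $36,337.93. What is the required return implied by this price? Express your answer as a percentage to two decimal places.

D₁ = $2,630.00 × 1.065 = $2,800.9500
P = D₁/(r − g) ⇒ r = D₁/P + g = $2,800.9500/$36,337.93 + 0.065 = 0.077081 + 0.065 = 0.142081

14.21%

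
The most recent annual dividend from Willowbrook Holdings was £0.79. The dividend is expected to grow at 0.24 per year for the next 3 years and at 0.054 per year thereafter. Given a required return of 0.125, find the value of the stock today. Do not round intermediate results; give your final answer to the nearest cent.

£18.59

D_1 = 0.97960
D_2 = 1.21470
D_3 = 1.50623
Terminal value at year 3: TV = D_3×(1+g_2)/(r−g_2) = 1.58757/0.071 = 22.36013
P_0 = D_1/(1+r)^1 + D_2/(1+r)^2 + D_3/(1+r)^3 + TV/(1+r)^3
    = 0.87076 + 0.95977 + 1.05788 + 15.70424 = 18.59263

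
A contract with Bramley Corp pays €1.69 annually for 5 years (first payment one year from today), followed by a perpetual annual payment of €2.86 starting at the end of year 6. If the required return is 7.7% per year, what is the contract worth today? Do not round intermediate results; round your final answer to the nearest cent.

PV of 5-year annuity: €1.69 × [1 − (1+0.077)^−5] / 0.077 = 6.80137
Perpetuity value at year 5: €2.86 / 0.077 = 37.14286
PV of perpetuity: 37.14286 / (1+0.077)^5 = 25.63284
Total PV = 6.80137 + 25.63284 = 32.43422

€32.43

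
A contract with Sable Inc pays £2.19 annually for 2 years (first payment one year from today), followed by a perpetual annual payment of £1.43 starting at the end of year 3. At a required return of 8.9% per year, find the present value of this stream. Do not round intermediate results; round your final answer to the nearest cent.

£17.41

PV of 2-year annuity: £2.19 × [1 − (1+0.089)^−2] / 0.089 = 3.85769
Perpetuity value at year 2: £1.43 / 0.089 = 16.06742
PV of perpetuity: 16.06742 / (1+0.089)^2 = 13.54847
Total PV = 3.85769 + 13.54847 = 17.40616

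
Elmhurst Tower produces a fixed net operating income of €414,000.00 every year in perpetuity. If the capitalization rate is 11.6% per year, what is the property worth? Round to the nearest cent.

€3568965.52

Level perpetuity: PV = C / r = €414,000.00 / 0.116 = €3,568,965.52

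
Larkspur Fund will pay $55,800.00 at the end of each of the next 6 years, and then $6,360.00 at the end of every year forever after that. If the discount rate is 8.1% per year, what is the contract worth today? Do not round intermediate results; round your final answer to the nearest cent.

PV of 6-year annuity: $55,800.00 × [1 − (1+0.081)^−6] / 0.081 = 257175.99848
Perpetuity value at year 6: $6,360.00 / 0.081 = 78518.51852
PV of perpetuity: 78518.51852 / (1+0.081)^6 = 49205.98536
Total PV = 257175.99848 + 49205.98536 = 306381.98384

$306381.98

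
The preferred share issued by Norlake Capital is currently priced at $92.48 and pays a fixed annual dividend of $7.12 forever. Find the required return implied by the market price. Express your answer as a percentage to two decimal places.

7.70%

P = C/r ⇒ r = C/P = $7.12/$92.48 = 0.076990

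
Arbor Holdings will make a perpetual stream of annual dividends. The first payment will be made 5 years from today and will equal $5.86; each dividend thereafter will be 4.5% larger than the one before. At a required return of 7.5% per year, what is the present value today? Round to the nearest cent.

Value at end of year 4: C₁ / (r − g) = $5.86 / (0.075 − 0.045) = $195.3333
Discount to today: PV = $195.3333 / (1 + 0.075)^4 = $195.3333 / 1.335469 = $146.27

$146.27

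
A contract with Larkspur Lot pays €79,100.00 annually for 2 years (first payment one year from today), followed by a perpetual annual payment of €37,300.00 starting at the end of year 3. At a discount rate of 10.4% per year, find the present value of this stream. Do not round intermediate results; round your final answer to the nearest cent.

PV of 2-year annuity: €79,100.00 × [1 − (1+0.104)^−2] / 0.104 = 136547.60029
Perpetuity value at year 2: €37,300.00 / 0.104 = 358653.84615
PV of perpetuity: 358653.84615 / (1+0.104)^2 = 294264.14336
Total PV = 136547.60029 + 294264.14336 = 430811.74365

€430811.74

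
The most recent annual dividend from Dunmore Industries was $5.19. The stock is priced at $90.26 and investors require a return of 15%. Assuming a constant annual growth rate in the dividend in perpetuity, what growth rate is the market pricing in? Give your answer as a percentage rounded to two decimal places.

8.75%

P = D₀(1+g)/(r−g) ⇒ P(r−g) = D₀(1+g) ⇒ g(P+D₀) = P·r − D₀
g = (P·r − D₀)/(P + D₀) = ($90.26×0.15 − $5.19) / ($90.26 + $5.19) = 0.087470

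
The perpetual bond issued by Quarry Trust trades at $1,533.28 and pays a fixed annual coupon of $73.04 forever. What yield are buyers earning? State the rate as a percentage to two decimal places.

P = C/r ⇒ r = C/P = $73.04/$1,533.28 = 0.047636

4.76%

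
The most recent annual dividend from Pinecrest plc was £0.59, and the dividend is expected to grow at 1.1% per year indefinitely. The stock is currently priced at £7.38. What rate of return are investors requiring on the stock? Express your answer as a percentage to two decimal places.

D₁ = £0.59 × 1.011 = £0.5965
P = D₁/(r − g) ⇒ r = D₁/P + g = £0.5965/£7.38 + 0.011 = 0.080825 + 0.011 = 0.091825

9.18%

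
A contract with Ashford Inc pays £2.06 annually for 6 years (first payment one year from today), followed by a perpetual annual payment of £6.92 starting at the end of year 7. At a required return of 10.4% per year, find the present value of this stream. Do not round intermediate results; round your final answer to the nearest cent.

£45.62

PV of 6-year annuity: £2.06 × [1 − (1+0.104)^−6] / 0.104 = 8.86764
Perpetuity value at year 6: £6.92 / 0.104 = 66.53846
PV of perpetuity: 66.53846 / (1+0.104)^6 = 36.75008
Total PV = 8.86764 + 36.75008 = 45.61772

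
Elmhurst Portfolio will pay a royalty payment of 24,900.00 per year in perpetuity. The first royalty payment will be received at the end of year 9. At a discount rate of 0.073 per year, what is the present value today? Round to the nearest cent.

Value at end of year 8: C / r = 24,900.00 / 0.073 = 341,095.8904
Discount to today: PV = 341,095.8904 / (1 + 0.073)^8 = 341,095.8904 / 1.757105 = 194,123.77

194123.77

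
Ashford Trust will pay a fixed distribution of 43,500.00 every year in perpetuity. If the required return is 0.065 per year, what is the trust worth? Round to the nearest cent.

Level perpetuity: PV = C / r = 43,500.00 / 0.065 = 669,230.77

669230.77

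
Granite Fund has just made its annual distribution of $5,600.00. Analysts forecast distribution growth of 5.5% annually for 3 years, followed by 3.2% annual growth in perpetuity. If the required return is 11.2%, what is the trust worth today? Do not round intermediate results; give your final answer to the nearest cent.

$76826.65

D_1 = 5908.00000
D_2 = 6232.94000
D_3 = 6575.75170
Terminal value at year 3: TV = D_3×(1+g_2)/(r−g_2) = 6786.17575/0.08 = 84827.19693
P_0 = D_1/(1+r)^1 + D_2/(1+r)^2 + D_3/(1+r)^3 + TV/(1+r)^3
    = 5312.94964 + 5040.61319 + 4782.23644 + 61690.85004 = 76826.64931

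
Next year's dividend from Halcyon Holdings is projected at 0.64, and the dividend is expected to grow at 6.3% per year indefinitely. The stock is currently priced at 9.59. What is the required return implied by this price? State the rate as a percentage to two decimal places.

12.97%

P = D₁/(r − g) ⇒ r = D₁/P + g = 0.6400/9.59 + 0.063 = 0.066736 + 0.063 = 0.129736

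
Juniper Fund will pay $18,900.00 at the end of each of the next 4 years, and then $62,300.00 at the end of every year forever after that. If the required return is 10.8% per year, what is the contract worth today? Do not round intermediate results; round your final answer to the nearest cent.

$441628.72

PV of 4-year annuity: $18,900.00 × [1 − (1+0.108)^−4] / 0.108 = 58887.49165
Perpetuity value at year 4: $62,300.00 / 0.108 = 576851.85185
PV of perpetuity: 576851.85185 / (1+0.108)^4 = 382741.23123
Total PV = 58887.49165 + 382741.23123 = 441628.72288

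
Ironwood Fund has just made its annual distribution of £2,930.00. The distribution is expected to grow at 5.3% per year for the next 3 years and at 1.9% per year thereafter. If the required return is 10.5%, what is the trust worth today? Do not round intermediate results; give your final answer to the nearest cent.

D_1 = 3085.29000
D_2 = 3248.81037
D_3 = 3420.99732
Terminal value at year 3: TV = D_3×(1+g_2)/(r−g_2) = 3485.99627/0.086 = 40534.84033
P_0 = D_1/(1+r)^1 + D_2/(1+r)^2 + D_3/(1+r)^3 + TV/(1+r)^3
    = 2792.11765 + 2660.72388 + 2535.51334 + 30042.88481 = 38031.23967

£38031.24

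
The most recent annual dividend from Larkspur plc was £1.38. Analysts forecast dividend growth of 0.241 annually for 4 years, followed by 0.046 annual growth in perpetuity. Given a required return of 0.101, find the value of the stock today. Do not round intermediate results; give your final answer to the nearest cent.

D_1 = 1.71258
D_2 = 2.12531
D_3 = 2.63751
D_4 = 3.27315
Terminal value at year 4: TV = D_4×(1+g_2)/(r−g_2) = 3.42372/0.055 = 62.24941
P_0 = D_1/(1+r)^1 + D_2/(1+r)^2 + D_3/(1+r)^3 + D_4/(1+r)^4 + TV/(1+r)^4
    = 1.55548 + 1.75327 + 1.97621 + 2.22750 + 42.36292 = 49.87537

£49.88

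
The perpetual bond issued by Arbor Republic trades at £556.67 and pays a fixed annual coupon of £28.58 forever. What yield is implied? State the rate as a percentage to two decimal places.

P = C/r ⇒ r = C/P = £28.58/£556.67 = 0.051341

5.13%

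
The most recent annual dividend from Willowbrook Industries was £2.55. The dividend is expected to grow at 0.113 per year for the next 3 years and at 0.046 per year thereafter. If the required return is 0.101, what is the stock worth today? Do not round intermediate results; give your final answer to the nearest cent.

D_1 = 2.83815
D_2 = 3.15886
D_3 = 3.51581
Terminal value at year 3: TV = D_3×(1+g_2)/(r−g_2) = 3.67754/0.055 = 66.86436
P_0 = D_1/(1+r)^1 + D_2/(1+r)^2 + D_3/(1+r)^3 + TV/(1+r)^3
    = 2.57779 + 2.60589 + 2.63429 + 50.09942 = 57.91739

£57.92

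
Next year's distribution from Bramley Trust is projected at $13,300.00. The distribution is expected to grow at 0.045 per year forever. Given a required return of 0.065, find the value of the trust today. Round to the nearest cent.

$665000.00

Growing perpetuity: P = D₁ / (r − g) = $13,300.0000 / (0.065 − 0.045) = $665,000.00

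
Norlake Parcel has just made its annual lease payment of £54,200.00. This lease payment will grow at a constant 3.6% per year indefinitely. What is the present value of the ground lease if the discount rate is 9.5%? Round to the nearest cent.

£951715.25

D₁ = D₀ × (1 + g) = £54,200.00 × 1.036 = £56,151.2000
Growing perpetuity: P = D₁ / (r − g) = £56,151.2000 / (0.095 − 0.036) = £951,715.25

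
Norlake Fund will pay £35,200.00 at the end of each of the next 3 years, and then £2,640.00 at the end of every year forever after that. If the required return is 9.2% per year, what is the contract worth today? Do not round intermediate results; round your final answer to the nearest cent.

£110821.71

PV of 3-year annuity: £35,200.00 × [1 − (1+0.092)^−3] / 0.092 = 88784.92955
Perpetuity value at year 3: £2,640.00 / 0.092 = 28695.65217
PV of perpetuity: 28695.65217 / (1+0.092)^3 = 22036.78246
Total PV = 88784.92955 + 22036.78246 = 110821.71201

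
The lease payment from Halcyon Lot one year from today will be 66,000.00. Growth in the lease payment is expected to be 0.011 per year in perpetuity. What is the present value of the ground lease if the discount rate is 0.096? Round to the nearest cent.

776470.59

Growing perpetuity: P = D₁ / (r − g) = 66,000.0000 / (0.096 − 0.011) = 776,470.59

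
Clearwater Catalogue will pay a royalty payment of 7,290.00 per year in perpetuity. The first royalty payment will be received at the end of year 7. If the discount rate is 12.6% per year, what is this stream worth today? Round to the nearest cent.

28387.47

Value at end of year 6: C / r = 7,290.00 / 0.126 = 57,857.1429
Discount to today: PV = 57,857.1429 / (1 + 0.126)^6 = 57,857.1429 / 2.038123 = 28,387.47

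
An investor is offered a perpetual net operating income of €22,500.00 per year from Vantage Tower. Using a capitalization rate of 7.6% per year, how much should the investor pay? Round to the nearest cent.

Level perpetuity: PV = C / r = €22,500.00 / 0.076 = €296,052.63

€296052.63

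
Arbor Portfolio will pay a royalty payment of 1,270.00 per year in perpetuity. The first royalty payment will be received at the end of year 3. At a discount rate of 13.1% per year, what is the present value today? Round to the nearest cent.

7578.92

Value at end of year 2: C / r = 1,270.00 / 0.131 = 9,694.6565
Discount to today: PV = 9,694.6565 / (1 + 0.131)^2 = 9,694.6565 / 1.279161 = 7,578.92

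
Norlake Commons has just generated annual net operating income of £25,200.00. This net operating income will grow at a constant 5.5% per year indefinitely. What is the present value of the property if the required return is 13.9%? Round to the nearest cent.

D₁ = D₀ × (1 + g) = £25,200.00 × 1.055 = £26,586.0000
Growing perpetuity: P = D₁ / (r − g) = £26,586.0000 / (0.139 − 0.055) = £316,500.00

£316500.00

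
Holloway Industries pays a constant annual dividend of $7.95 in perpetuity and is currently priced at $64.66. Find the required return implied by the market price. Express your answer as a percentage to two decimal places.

P = C/r ⇒ r = C/P = $7.95/$64.66 = 0.122951

12.30%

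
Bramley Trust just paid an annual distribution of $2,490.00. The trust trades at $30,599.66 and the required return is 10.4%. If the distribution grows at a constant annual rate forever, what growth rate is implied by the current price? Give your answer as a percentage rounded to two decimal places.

P = D₀(1+g)/(r−g) ⇒ P(r−g) = D₀(1+g) ⇒ g(P+D₀) = P·r − D₀
g = (P·r − D₀)/(P + D₀) = ($30,599.66×0.104 − $2,490.00) / ($30,599.66 + $2,490.00) = 0.020924

2.09%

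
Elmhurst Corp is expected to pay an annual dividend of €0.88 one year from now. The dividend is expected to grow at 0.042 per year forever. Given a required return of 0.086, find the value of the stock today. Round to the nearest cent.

Growing perpetuity: P = D₁ / (r − g) = €0.8800 / (0.086 − 0.042) = €20.00

€20.00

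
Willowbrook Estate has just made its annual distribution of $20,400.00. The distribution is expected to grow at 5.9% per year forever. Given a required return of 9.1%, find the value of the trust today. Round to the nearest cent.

$675112.50

D₁ = D₀ × (1 + g) = $20,400.00 × 1.059 = $21,603.6000
Growing perpetuity: P = D₁ / (r − g) = $21,603.6000 / (0.091 − 0.059) = $675,112.50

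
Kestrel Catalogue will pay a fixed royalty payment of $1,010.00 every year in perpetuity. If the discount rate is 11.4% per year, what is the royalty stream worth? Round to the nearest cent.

Level perpetuity: PV = C / r = $1,010.00 / 0.114 = $8,859.65

$8859.65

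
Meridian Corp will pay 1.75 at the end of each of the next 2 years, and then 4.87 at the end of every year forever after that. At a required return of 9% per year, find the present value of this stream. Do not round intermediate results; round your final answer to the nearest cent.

PV of 2-year annuity: 1.75 × [1 − (1+0.09)^−2] / 0.09 = 3.07844
Perpetuity value at year 2: 4.87 / 0.09 = 54.11111
PV of perpetuity: 54.11111 / (1+0.09)^2 = 45.54424
Total PV = 3.07844 + 45.54424 = 48.62268

48.62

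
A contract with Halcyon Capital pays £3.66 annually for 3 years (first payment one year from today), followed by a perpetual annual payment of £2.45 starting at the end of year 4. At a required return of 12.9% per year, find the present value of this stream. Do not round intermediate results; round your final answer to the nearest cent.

PV of 3-year annuity: £3.66 × [1 − (1+0.129)^−3] / 0.129 = 8.65651
Perpetuity value at year 3: £2.45 / 0.129 = 18.99225
PV of perpetuity: 18.99225 / (1+0.129)^3 = 13.19759
Total PV = 8.65651 + 13.19759 = 21.85410

£21.85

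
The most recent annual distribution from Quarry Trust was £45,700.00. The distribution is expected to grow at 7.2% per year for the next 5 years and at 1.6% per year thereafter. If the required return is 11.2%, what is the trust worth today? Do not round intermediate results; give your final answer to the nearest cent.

D_1 = 48990.40000
D_2 = 52517.70880
D_3 = 56298.98383
D_4 = 60352.51067
D_5 = 64697.89144
Terminal value at year 5: TV = D_5×(1+g_2)/(r−g_2) = 65733.05770/0.096 = 684719.35105
P_0 = D_1/(1+r)^1 + D_2/(1+r)^2 + D_3/(1+r)^3 + D_4/(1+r)^4 + D_5/(1+r)^5 + TV/(1+r)^5
    = 44056.11511 + 42471.36277 + 40943.61590 + 39470.82396 + 38051.01015 + 402706.52412 = 607699.45202

£607699.45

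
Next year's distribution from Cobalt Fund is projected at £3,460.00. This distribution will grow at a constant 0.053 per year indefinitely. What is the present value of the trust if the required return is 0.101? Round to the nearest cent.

Growing perpetuity: P = D₁ / (r − g) = £3,460.0000 / (0.101 − 0.053) = £72,083.33

£72083.33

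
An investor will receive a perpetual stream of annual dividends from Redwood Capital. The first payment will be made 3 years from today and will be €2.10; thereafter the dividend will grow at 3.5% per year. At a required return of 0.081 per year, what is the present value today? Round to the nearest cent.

Value at end of year 2: C₁ / (r − g) = €2.10 / (0.081 − 0.035) = €45.6522
Discount to today: PV = €45.6522 / (1 + 0.081)^2 = €45.6522 / 1.168561 = €39.07

€39.07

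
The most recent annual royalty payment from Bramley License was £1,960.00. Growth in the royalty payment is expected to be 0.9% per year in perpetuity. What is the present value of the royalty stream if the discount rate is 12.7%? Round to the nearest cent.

D₁ = D₀ × (1 + g) = £1,960.00 × 1.009 = £1,977.6400
Growing perpetuity: P = D₁ / (r − g) = £1,977.6400 / (0.127 − 0.009) = £16,759.66

£16759.66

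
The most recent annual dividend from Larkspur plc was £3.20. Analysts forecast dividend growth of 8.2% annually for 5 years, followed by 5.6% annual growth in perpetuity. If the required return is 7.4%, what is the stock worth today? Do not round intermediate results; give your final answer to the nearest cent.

D_1 = 3.46240
D_2 = 3.74632
D_3 = 4.05351
D_4 = 4.38590
D_5 = 4.74555
Terminal value at year 5: TV = D_5×(1+g_2)/(r−g_2) = 5.01130/0.018 = 278.40543
P_0 = D_1/(1+r)^1 + D_2/(1+r)^2 + D_3/(1+r)^3 + D_4/(1+r)^4 + D_5/(1+r)^5 + TV/(1+r)^5
    = 3.22384 + 3.24785 + 3.27204 + 3.29642 + 3.32097 + 194.83021 = 211.19132

£211.19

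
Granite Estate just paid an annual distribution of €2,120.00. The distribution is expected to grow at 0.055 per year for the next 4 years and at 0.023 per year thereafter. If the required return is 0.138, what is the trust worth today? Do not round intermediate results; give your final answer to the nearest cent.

€20972.61

D_1 = 2236.60000
D_2 = 2359.61300
D_3 = 2489.39172
D_4 = 2626.30826
Terminal value at year 4: TV = D_4×(1+g_2)/(r−g_2) = 2686.71335/0.115 = 23362.72478
P_0 = D_1/(1+r)^1 + D_2/(1+r)^2 + D_3/(1+r)^3 + D_4/(1+r)^4 + TV/(1+r)^4
    = 1965.37786 + 1822.03307 + 1689.14314 + 1565.94553 + 13930.10675 = 20972.60635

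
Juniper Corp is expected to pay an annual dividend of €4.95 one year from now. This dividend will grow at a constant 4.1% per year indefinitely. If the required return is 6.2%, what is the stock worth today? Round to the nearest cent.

€235.71

Growing perpetuity: P = D₁ / (r − g) = €4.9500 / (0.062 − 0.041) = €235.71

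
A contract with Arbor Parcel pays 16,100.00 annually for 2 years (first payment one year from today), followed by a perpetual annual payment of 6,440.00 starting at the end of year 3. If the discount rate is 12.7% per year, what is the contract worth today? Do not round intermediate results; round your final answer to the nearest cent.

PV of 2-year annuity: 16,100.00 × [1 − (1+0.127)^−2] / 0.127 = 26961.59209
Perpetuity value at year 2: 6,440.00 / 0.127 = 50708.66142
PV of perpetuity: 50708.66142 / (1+0.127)^2 = 39924.02458
Total PV = 26961.59209 + 39924.02458 = 66885.61667

66885.62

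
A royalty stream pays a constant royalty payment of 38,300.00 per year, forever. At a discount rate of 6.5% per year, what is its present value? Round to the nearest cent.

Level perpetuity: PV = C / r = 38,300.00 / 0.065 = 589,230.77

589230.77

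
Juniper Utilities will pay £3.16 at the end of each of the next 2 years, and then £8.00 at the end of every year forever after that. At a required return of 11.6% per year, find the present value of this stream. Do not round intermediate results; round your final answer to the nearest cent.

PV of 2-year annuity: £3.16 × [1 − (1+0.116)^−2] / 0.116 = 5.36876
Perpetuity value at year 2: £8.00 / 0.116 = 68.96552
PV of perpetuity: 68.96552 / (1+0.116)^2 = 55.37371
Total PV = 5.36876 + 55.37371 = 60.74247

£60.74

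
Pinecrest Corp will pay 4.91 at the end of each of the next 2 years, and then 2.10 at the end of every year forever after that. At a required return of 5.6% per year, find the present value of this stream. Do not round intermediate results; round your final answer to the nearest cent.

42.68

PV of 2-year annuity: 4.91 × [1 − (1+0.056)^−2] / 0.056 = 9.05267
Perpetuity value at year 2: 2.10 / 0.056 = 37.50000
PV of perpetuity: 37.50000 / (1+0.056)^2 = 33.62819
Total PV = 9.05267 + 33.62819 = 42.68086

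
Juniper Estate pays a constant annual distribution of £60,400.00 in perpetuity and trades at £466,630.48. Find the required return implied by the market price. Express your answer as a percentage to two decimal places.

P = C/r ⇒ r = C/P = £60,400.00/£466,630.48 = 0.129439

12.94%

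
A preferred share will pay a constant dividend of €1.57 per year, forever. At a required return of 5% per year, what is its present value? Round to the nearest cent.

Level perpetuity: PV = C / r = €1.57 / 0.05 = €31.40

€31.40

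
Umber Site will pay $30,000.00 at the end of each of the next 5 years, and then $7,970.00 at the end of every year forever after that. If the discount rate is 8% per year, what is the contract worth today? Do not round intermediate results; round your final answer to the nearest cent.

$187584.40

PV of 5-year annuity: $30,000.00 × [1 − (1+0.08)^−5] / 0.08 = 119781.30111
Perpetuity value at year 5: $7,970.00 / 0.08 = 99625.00000
PV of perpetuity: 99625.00000 / (1+0.08)^5 = 67803.10100
Total PV = 119781.30111 + 67803.10100 = 187584.40212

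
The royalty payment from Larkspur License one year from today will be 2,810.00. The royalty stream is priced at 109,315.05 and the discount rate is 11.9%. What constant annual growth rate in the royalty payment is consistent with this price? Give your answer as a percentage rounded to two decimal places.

9.33%

P = D₁/(r−g) ⇒ g = r − D₁/P = 0.119 − 2,810.00/109,315.05 = 0.093294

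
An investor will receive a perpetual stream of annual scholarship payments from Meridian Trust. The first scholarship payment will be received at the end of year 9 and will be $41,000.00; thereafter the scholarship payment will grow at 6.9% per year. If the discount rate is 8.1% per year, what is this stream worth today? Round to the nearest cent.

$1832302.01

Value at end of year 8: C₁ / (r − g) = $41,000.00 / (0.081 − 0.069) = $3,416,666.6667
Discount to today: PV = $3,416,666.6667 / (1 + 0.081)^8 = $3,416,666.6667 / 1.864685 = $1,832,302.01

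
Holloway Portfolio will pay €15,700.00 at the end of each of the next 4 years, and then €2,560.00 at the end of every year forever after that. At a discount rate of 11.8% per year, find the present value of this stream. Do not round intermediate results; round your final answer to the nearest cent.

PV of 4-year annuity: €15,700.00 × [1 − (1+0.118)^−4] / 0.118 = 47887.94959
Perpetuity value at year 4: €2,560.00 / 0.118 = 21694.91525
PV of perpetuity: 21694.91525 / (1+0.118)^4 = 13886.43430
Total PV = 47887.94959 + 13886.43430 = 61774.38389

€61774.38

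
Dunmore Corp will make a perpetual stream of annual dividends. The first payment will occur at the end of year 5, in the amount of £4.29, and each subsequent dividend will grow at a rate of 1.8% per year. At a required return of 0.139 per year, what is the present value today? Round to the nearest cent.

£21.07

Value at end of year 4: C₁ / (r − g) = £4.29 / (0.139 − 0.018) = £35.4545
Discount to today: PV = £35.4545 / (1 + 0.139)^4 = £35.4545 / 1.683042 = £21.07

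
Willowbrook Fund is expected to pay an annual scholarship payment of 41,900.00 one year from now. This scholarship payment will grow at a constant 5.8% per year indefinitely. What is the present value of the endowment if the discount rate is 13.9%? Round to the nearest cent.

517283.95

Growing perpetuity: P = D₁ / (r − g) = 41,900.0000 / (0.139 − 0.058) = 517,283.95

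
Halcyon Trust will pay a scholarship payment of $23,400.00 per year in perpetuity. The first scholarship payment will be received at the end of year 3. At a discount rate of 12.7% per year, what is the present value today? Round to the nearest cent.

$145065.56

Value at end of year 2: C / r = $23,400.00 / 0.127 = $184,251.9685
Discount to today: PV = $184,251.9685 / (1 + 0.127)^2 = $184,251.9685 / 1.270129 = $145,065.56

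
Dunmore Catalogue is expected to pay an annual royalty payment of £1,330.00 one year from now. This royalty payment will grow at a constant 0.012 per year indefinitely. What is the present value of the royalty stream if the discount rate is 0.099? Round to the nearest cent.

£15287.36

Growing perpetuity: P = D₁ / (r − g) = £1,330.0000 / (0.099 − 0.012) = £15,287.36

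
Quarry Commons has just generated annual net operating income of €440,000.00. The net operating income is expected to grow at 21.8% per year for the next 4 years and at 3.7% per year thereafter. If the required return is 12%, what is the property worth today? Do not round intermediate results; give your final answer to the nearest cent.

D_1 = 535920.00000
D_2 = 652750.56000
D_3 = 795050.18208
D_4 = 968371.12177
Terminal value at year 4: TV = D_4×(1+g_2)/(r−g_2) = 1004200.85328/0.083 = 12098805.46119
P_0 = D_1/(1+r)^1 + D_2/(1+r)^2 + D_3/(1+r)^3 + D_4/(1+r)^4 + TV/(1+r)^4
    = 478500.00000 + 520368.75000 + 565901.01562 + 615417.35449 + 7689009.59769 = 9869196.71781

€9869196.72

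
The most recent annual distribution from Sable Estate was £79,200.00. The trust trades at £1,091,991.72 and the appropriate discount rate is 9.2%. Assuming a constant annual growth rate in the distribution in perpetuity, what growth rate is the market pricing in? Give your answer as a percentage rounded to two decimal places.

1.82%

P = D₀(1+g)/(r−g) ⇒ P(r−g) = D₀(1+g) ⇒ g(P+D₀) = P·r − D₀
g = (P·r − D₀)/(P + D₀) = (£1,091,991.72×0.092 − £79,200.00) / (£1,091,991.72 + £79,200.00) = 0.018155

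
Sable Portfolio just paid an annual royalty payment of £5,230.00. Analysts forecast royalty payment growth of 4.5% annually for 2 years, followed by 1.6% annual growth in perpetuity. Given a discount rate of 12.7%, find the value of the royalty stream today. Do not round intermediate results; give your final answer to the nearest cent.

D_1 = 5465.35000
D_2 = 5711.29075
Terminal value at year 2: TV = D_2×(1+g_2)/(r−g_2) = 5802.67140/0.111 = 52276.31894
P_0 = D_1/(1+r)^1 + D_2/(1+r)^2 + TV/(1+r)^2
    = 4849.46761 + 4496.62259 + 41158.27521 = 50504.36541

£50504.37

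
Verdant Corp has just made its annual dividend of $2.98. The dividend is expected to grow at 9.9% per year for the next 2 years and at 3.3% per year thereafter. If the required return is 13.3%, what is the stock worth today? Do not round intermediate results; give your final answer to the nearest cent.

D_1 = 3.27502
D_2 = 3.59925
Terminal value at year 2: TV = D_2×(1+g_2)/(r−g_2) = 3.71802/0.1 = 37.18022
P_0 = D_1/(1+r)^1 + D_2/(1+r)^2 + TV/(1+r)^2
    = 2.89057 + 2.80383 + 28.96357 = 34.65798

$34.66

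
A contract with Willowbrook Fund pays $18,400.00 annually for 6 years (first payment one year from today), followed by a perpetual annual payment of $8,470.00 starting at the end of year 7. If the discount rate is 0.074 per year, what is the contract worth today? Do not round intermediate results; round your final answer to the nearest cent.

$161212.33

PV of 6-year annuity: $18,400.00 × [1 − (1+0.074)^−6] / 0.074 = 86631.71250
Perpetuity value at year 6: $8,470.00 / 0.074 = 114459.45946
PV of perpetuity: 114459.45946 / (1+0.074)^6 = 74580.62224
Total PV = 86631.71250 + 74580.62224 = 161212.33474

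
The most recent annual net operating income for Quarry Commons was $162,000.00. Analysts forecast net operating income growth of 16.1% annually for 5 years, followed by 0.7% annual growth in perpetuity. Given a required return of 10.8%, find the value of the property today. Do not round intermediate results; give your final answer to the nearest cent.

D_1 = 188082.00000
D_2 = 218363.20200
D_3 = 253519.67752
D_4 = 294336.34560
D_5 = 341724.49725
Terminal value at year 5: TV = D_5×(1+g_2)/(r−g_2) = 344116.56873/0.101 = 3407094.73986
P_0 = D_1/(1+r)^1 + D_2/(1+r)^2 + D_3/(1+r)^3 + D_4/(1+r)^4 + D_5/(1+r)^5 + TV/(1+r)^5
    = 169749.09747 + 177868.86477 + 186377.03249 + 195292.17935 + 204633.77277 + 2040259.49680 = 2974180.44365

$2974180.44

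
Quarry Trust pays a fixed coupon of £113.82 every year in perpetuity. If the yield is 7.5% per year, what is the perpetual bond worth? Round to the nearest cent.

Level perpetuity: PV = C / r = £113.82 / 0.075 = £1,517.60

£1517.60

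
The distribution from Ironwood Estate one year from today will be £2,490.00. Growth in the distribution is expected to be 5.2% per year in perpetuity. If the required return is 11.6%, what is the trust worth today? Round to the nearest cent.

Growing perpetuity: P = D₁ / (r − g) = £2,490.0000 / (0.116 − 0.052) = £38,906.25

£38906.25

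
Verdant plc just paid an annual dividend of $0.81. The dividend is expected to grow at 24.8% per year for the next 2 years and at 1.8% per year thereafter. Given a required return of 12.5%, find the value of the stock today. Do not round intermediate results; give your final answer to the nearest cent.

$11.38

D_1 = 1.01088
D_2 = 1.26158
Terminal value at year 2: TV = D_2×(1+g_2)/(r−g_2) = 1.28429/0.107 = 12.00268
P_0 = D_1/(1+r)^1 + D_2/(1+r)^2 + TV/(1+r)^2
    = 0.89856 + 0.99680 + 9.48360 = 11.37896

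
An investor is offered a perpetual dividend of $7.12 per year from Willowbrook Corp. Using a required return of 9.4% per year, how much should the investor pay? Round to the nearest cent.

Level perpetuity: PV = C / r = $7.12 / 0.094 = $75.74

$75.74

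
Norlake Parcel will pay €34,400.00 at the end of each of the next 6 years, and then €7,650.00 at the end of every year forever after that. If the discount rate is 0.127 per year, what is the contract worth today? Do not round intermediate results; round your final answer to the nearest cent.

PV of 6-year annuity: €34,400.00 × [1 − (1+0.127)^−6] / 0.127 = 138672.29958
Perpetuity value at year 6: €7,650.00 / 0.127 = 60236.22047
PV of perpetuity: 60236.22047 / (1+0.127)^6 = 29397.75850
Total PV = 138672.29958 + 29397.75850 = 168070.05808

€168070.06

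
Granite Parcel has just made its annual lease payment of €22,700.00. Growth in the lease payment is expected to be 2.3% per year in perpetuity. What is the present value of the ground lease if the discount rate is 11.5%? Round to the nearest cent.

D₁ = D₀ × (1 + g) = €22,700.00 × 1.023 = €23,222.1000
Growing perpetuity: P = D₁ / (r − g) = €23,222.1000 / (0.115 − 0.023) = €252,414.13

€252414.13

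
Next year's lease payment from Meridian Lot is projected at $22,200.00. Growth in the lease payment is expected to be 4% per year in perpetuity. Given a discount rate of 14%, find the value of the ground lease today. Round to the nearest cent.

Growing perpetuity: P = D₁ / (r − g) = $22,200.0000 / (0.14 − 0.04) = $222,000.00

$222000.00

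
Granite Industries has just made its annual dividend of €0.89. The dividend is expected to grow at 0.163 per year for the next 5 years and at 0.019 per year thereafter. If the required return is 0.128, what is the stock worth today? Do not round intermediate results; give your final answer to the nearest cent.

D_1 = 1.03507
D_2 = 1.20379
D_3 = 1.40000
D_4 = 1.62820
D_5 = 1.89360
Terminal value at year 5: TV = D_5×(1+g_2)/(r−g_2) = 1.92958/0.109 = 17.70257
P_0 = D_1/(1+r)^1 + D_2/(1+r)^2 + D_3/(1+r)^3 + D_4/(1+r)^4 + D_5/(1+r)^5 + TV/(1+r)^5
    = 0.91762 + 0.94609 + 0.97544 + 1.00571 + 1.03691 + 9.69373 = 14.57550

€14.58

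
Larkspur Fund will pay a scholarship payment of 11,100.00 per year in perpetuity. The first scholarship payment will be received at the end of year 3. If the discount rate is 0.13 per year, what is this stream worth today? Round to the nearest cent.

66868.68

Value at end of year 2: C / r = 11,100.00 / 0.13 = 85,384.6154
Discount to today: PV = 85,384.6154 / (1 + 0.13)^2 = 85,384.6154 / 1.276900 = 66,868.68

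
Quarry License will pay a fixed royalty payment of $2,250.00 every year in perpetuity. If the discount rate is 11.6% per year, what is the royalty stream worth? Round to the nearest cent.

Level perpetuity: PV = C / r = $2,250.00 / 0.116 = $19,396.55

$19396.55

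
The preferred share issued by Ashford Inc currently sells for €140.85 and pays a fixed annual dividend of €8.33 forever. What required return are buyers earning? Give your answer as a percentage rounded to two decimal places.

P = C/r ⇒ r = C/P = €8.33/€140.85 = 0.059141

5.91%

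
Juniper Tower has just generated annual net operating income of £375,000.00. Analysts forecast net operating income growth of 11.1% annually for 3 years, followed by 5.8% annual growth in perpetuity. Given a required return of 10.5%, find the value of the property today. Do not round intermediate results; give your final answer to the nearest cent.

£9717007.27

D_1 = 416625.00000
D_2 = 462870.37500
D_3 = 514248.98663
Terminal value at year 3: TV = D_3×(1+g_2)/(r−g_2) = 544075.42785/0.047 = 11576072.93296
P_0 = D_1/(1+r)^1 + D_2/(1+r)^2 + D_3/(1+r)^3 + TV/(1+r)^3
    = 377036.19910 + 379083.45447 + 381141.82617 + 8579745.78918 = 9717007.26892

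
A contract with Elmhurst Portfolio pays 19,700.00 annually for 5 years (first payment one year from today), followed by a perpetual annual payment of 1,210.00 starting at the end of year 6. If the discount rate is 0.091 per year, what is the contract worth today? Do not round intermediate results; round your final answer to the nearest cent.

85030.13

PV of 5-year annuity: 19,700.00 × [1 − (1+0.091)^−5] / 0.091 = 76427.72218
Perpetuity value at year 5: 1,210.00 / 0.091 = 13296.70330
PV of perpetuity: 13296.70330 / (1+0.091)^5 = 8602.41173
Total PV = 76427.72218 + 8602.41173 = 85030.13391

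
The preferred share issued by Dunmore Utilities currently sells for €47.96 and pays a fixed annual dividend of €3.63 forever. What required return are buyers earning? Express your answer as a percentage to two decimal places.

7.57%

P = C/r ⇒ r = C/P = €3.63/€47.96 = 0.075688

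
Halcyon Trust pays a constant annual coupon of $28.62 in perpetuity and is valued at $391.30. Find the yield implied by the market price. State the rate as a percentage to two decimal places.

7.31%

P = C/r ⇒ r = C/P = $28.62/$391.30 = 0.073141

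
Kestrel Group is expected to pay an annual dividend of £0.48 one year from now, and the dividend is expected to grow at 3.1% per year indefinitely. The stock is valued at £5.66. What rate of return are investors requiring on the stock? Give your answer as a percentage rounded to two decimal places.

P = D₁/(r − g) ⇒ r = D₁/P + g = £0.4800/£5.66 + 0.031 = 0.084806 + 0.031 = 0.115806

11.58%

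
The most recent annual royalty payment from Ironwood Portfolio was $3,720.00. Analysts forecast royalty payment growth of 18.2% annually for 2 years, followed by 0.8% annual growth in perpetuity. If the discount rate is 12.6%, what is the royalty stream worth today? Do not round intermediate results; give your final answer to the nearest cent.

$43021.28

D_1 = 4397.04000
D_2 = 5197.30128
Terminal value at year 2: TV = D_2×(1+g_2)/(r−g_2) = 5238.87969/0.118 = 44397.28551
P_0 = D_1/(1+r)^1 + D_2/(1+r)^2 + TV/(1+r)^2
    = 3905.00888 + 4099.21891 + 35017.05649 = 43021.28428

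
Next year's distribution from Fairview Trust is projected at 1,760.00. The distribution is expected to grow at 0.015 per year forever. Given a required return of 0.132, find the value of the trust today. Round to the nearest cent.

15042.74

Growing perpetuity: P = D₁ / (r − g) = 1,760.0000 / (0.132 − 0.015) = 15,042.74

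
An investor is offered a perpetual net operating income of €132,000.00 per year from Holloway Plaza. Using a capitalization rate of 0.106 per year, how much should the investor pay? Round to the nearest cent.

€1245283.02

Level perpetuity: PV = C / r = €132,000.00 / 0.106 = €1,245,283.02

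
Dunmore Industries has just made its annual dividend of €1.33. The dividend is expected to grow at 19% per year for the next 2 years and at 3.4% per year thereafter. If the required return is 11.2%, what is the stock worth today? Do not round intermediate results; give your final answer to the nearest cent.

€23.14

D_1 = 1.58270
D_2 = 1.88341
Terminal value at year 2: TV = D_2×(1+g_2)/(r−g_2) = 1.94745/0.078 = 24.96730
P_0 = D_1/(1+r)^1 + D_2/(1+r)^2 + TV/(1+r)^2
    = 1.42329 + 1.52313 + 20.19119 = 23.13761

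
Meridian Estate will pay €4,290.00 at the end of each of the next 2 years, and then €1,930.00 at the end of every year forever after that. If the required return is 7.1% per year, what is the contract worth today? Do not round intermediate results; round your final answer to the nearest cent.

PV of 2-year annuity: €4,290.00 × [1 − (1+0.071)^−2] / 0.071 = 7745.66036
Perpetuity value at year 2: €1,930.00 / 0.071 = 27183.09859
PV of perpetuity: 27183.09859 / (1+0.071)^2 = 23698.45419
Total PV = 7745.66036 + 23698.45419 = 31444.11454

€31444.11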